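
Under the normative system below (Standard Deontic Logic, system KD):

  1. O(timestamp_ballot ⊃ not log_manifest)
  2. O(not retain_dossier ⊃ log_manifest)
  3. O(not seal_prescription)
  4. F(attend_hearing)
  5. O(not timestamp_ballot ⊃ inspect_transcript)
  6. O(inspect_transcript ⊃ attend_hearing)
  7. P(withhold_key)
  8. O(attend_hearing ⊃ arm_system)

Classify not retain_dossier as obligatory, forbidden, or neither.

Premise 4, F(attend_hearing), is equivalent to O(not attend_hearing).
Premise 6 is O(inspect_transcript ⊃ attend_hearing); contrapositively O(not attend_hearing ⊃ not inspect_transcript). Since O(not attend_hearing) holds, K gives O(not inspect_transcript).
The contrapositive of premise 5 (O(not timestamp_ballot ⊃ inspect_transcript)) is O(not inspect_transcript ⊃ timestamp_ballot), and O(not inspect_transcript) is already established, so O(timestamp_ballot).
Applying K to premise 1 (O(timestamp_ballot ⊃ not log_manifest)) and O(timestamp_ballot) yields O(not log_manifest).
The contrapositive of premise 2 (O(not retain_dossier ⊃ log_manifest)) is O(not log_manifest ⊃ retain_dossier), and O(not log_manifest) is already established, so O(retain_dossier).
Premises 3, 7, 8 do not contribute to this derivation.
Thus O(retain_dossier), which is F(not retain_dossier): not retain_dossier is forbidden.

Forbidden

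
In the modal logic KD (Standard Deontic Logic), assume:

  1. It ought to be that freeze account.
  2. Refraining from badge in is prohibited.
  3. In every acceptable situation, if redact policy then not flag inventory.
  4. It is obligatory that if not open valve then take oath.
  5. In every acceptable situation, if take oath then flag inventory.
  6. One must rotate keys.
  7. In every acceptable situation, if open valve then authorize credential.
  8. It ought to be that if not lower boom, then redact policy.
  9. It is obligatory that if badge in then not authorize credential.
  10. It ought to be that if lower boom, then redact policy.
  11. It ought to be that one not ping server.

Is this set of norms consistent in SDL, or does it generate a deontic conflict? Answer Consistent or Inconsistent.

Inconsistent

By case analysis on ¬lower_boom: premise 8 gives O(¬lower_boom → redact_policy) and premise 10 gives O(lower_boom → redact_policy), so O(redact_policy) either way.
Premise 3 is O(redact_policy → ¬flag_inventory); since O(redact_policy), deontic closure gives O(¬flag_inventory).
Premise 5 is O(take_oath → flag_inventory); contrapositively O(¬flag_inventory → ¬take_oath). Since O(¬flag_inventory) holds, K gives O(¬take_oath).
The contrapositive of premise 4 (O(¬open_valve → take_oath)) is O(¬take_oath → open_valve), and O(¬take_oath) is already established, so O(open_valve).
Premise 7 is O(open_valve → authorize_credential); since O(open_valve), deontic closure gives O(authorize_credential).
The contrapositive of premise 9 (O(badge_in → ¬authorize_credential)) is O(authorize_credential → ¬badge_in), and O(authorize_credential) is already established, so O(¬badge_in).
However, F(¬badge_in) at premise 2 amounts to O(badge_in).
We now have both O(¬badge_in) and O(badge_in) — badge_in is simultaneously obligatory and forbidden, violating the D-axiom.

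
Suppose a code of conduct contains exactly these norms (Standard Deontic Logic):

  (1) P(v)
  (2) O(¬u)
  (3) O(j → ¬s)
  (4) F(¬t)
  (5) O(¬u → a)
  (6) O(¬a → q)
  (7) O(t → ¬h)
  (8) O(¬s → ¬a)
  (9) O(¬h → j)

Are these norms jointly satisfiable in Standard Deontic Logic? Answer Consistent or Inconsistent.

From premise 2 we have O(¬u).
Applying K to premise 5 (O(¬u → a)) and O(¬u) yields O(a).
Premise 8 is O(¬s → ¬a); contrapositively O(a → s). Since O(a) holds, K gives O(s).
Premise 3, O(j → ¬s), contraposes to O(s → ¬j); with O(s) we get O(¬j).
The contrapositive of premise 9 (O(¬h → j)) is O(¬j → h), and O(¬j) is already established, so O(h).
Premise 7, O(t → ¬h), contraposes to O(h → ¬t); with O(h) we get O(¬t).
Yet premise 4 is F(¬t), i.e. O(t).
We now have both O(¬t) and O(t) — t is simultaneously obligatory and forbidden, violating the D-axiom.

Inconsistent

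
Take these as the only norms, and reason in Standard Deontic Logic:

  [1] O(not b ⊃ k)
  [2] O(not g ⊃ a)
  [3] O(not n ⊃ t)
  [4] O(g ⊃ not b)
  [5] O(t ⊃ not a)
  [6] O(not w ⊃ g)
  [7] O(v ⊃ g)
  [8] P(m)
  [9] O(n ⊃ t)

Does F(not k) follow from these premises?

Premises 9 and 3 are O(n ⊃ t) and O(not n ⊃ t); every ideal world satisfies n or not n, so in either case t holds — hence O(t).
Premise 5 is O(t ⊃ not a); since O(t), deontic closure gives O(not a).
The contrapositive of premise 2 (O(not g ⊃ a)) is O(not a ⊃ g), and O(not a) is already established, so O(g).
Premise 4 is O(g ⊃ not b); since O(g), deontic closure gives O(not b).
From O(not b) and premise 1, O(not b ⊃ k), we obtain O(k).
Premises 6, 7, 8 do not contribute to this derivation.
So O(k) holds, i.e. F(not k). The claim follows.

Yes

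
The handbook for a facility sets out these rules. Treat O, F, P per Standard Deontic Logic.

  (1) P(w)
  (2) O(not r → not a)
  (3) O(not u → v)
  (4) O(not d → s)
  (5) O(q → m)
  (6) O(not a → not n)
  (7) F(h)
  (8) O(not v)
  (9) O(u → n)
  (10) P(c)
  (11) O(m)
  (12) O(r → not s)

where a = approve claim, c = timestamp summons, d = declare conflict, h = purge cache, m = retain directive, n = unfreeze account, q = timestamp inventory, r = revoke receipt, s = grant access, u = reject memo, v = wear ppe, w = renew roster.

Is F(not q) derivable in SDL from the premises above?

Premise 5 is O(q → m); even if O(m) held, inferring O(q) would be affirming the consequent — invalid.
No other premise forces O(q). An ideal world satisfying every premise can still have not q true, so F(not q) is not derivable.

No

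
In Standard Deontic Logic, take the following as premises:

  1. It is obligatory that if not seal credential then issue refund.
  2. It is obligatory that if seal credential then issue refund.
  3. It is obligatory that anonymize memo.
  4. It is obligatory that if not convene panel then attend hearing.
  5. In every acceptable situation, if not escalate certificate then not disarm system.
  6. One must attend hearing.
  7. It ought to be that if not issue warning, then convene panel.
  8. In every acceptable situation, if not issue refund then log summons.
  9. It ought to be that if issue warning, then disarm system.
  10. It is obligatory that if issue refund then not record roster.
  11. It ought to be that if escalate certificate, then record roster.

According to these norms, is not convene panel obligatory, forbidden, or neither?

By case analysis on ¬seal_credential: premise 1 gives O(¬seal_credential → issue_refund) and premise 2 gives O(seal_credential → issue_refund), so O(issue_refund) either way.
With premise 10, O(issue_refund → ¬record_roster), the K-axiom yields O(¬record_roster).
Premise 11, O(escalate_certificate → record_roster), contraposes to O(¬record_roster → ¬escalate_certificate); with O(¬record_roster) we get O(¬escalate_certificate).
With premise 5, O(¬escalate_certificate → ¬disarm_system), the K-axiom yields O(¬disarm_system).
The contrapositive of premise 9 (O(issue_warning → disarm_system)) is O(¬disarm_system → ¬issue_warning), and O(¬disarm_system) is already established, so O(¬issue_warning).
With premise 7, O(¬issue_warning → convene_panel), the K-axiom yields O(convene_panel).
Premises 3, 4, 6, 8 do not contribute to this derivation.
Thus O(convene_panel), which is F(¬convene_panel): ¬convene_panel is forbidden.

Forbidden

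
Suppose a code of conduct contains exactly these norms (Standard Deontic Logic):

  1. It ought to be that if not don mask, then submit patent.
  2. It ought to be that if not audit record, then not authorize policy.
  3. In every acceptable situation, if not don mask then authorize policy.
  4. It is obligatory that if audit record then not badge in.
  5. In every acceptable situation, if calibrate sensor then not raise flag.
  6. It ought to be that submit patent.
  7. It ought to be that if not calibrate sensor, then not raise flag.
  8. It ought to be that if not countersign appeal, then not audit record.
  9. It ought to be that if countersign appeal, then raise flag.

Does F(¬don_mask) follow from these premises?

Yes

By case analysis on ¬calibrate_sensor: premise 7 gives O(¬calibrate_sensor → ¬raise_flag) and premise 5 gives O(calibrate_sensor → ¬raise_flag), so O(¬raise_flag) either way.
The contrapositive of premise 9 (O(countersign_appeal → raise_flag)) is O(¬raise_flag → ¬countersign_appeal), and O(¬raise_flag) is already established, so O(¬countersign_appeal).
With premise 8, O(¬countersign_appeal → ¬audit_record), the K-axiom yields O(¬audit_record).
Premise 2 is O(¬audit_record → ¬authorize_policy); since O(¬audit_record), deontic closure gives O(¬authorize_policy).
Premise 3, O(¬don_mask → authorize_policy), contraposes to O(¬authorize_policy → don_mask); with O(¬authorize_policy) we get O(don_mask).
Premises 1, 4, 6 do not contribute to this derivation.
So O(don_mask) holds, i.e. F(¬don_mask). The claim follows.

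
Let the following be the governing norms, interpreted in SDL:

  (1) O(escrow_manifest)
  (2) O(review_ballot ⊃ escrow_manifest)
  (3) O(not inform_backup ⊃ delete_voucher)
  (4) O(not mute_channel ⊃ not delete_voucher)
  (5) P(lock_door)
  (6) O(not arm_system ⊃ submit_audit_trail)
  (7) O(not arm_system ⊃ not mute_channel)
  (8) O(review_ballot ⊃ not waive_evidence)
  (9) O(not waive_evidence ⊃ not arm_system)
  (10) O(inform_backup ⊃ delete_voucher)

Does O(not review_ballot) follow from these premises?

Premises 10 and 3 cover both cases: O(inform_backup ⊃ delete_voucher) and O(not inform_backup ⊃ delete_voucher). Since inform_backup ∨ not inform_backup is a tautology, O(delete_voucher) follows.
Premise 4, O(not mute_channel ⊃ not delete_voucher), contraposes to O(delete_voucher ⊃ mute_channel); with O(delete_voucher) we get O(mute_channel).
Premise 7, O(not arm_system ⊃ not mute_channel), contraposes to O(mute_channel ⊃ arm_system); with O(mute_channel) we get O(arm_system).
Premise 9, O(not waive_evidence ⊃ not arm_system), contraposes to O(arm_system ⊃ waive_evidence); with O(arm_system) we get O(waive_evidence).
Premise 8 is O(review_ballot ⊃ not waive_evidence); contrapositively O(waive_evidence ⊃ not review_ballot). Since O(waive_evidence) holds, K gives O(not review_ballot).
Premises 1, 2, 5, 6 do not contribute to this derivation.
So O(not review_ballot) follows.

Yes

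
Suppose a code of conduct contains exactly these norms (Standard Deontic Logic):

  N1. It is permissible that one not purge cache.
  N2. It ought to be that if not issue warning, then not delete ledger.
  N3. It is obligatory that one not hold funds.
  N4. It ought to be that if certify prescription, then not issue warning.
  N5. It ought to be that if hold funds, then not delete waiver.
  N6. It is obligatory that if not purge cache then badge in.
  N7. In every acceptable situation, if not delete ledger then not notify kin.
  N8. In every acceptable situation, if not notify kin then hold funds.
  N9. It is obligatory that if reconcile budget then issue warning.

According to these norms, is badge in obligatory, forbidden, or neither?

Premise 6 is O(¬purge_cache → badge_in), but O(¬purge_cache) is not derivable from the premises (the permission P(¬purge_cache) asserts only ¬O(purge_cache), not O(¬purge_cache)), so it does not yield O(badge_in).
No premise or chain of K-axiom applications forces O(badge_in), and none forces O(¬badge_in). So badge_in is neither obligatory nor forbidden under these norms.

Neither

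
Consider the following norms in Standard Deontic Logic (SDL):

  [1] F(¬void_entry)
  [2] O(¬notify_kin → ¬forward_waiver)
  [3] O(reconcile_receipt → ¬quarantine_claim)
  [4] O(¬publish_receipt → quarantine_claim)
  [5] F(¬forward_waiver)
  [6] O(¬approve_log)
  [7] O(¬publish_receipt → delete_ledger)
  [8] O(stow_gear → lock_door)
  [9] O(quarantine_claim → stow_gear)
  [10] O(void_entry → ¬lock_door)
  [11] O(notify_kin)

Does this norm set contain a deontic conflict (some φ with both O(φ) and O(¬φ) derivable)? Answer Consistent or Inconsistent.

Premise 2 is O(¬notify_kin → ¬forward_waiver), but O(¬notify_kin) is not derivable from the premises, so it does not yield O(¬forward_waiver).
So O(¬forward_waiver) is not derivable, and the apparent clash with O(forward_waiver) does not arise.
A world satisfying every obligation exists (e.g. approve_log=false, delete_ledger=false, forward_waiver=true, lock_door=false, notify_kin=true, publish_receipt=true, quarantine_claim=false, reconcile_receipt=false, stow_gear=false, void_entry=true); no atom is both obligatory and forbidden, so the set is consistent.

Consistent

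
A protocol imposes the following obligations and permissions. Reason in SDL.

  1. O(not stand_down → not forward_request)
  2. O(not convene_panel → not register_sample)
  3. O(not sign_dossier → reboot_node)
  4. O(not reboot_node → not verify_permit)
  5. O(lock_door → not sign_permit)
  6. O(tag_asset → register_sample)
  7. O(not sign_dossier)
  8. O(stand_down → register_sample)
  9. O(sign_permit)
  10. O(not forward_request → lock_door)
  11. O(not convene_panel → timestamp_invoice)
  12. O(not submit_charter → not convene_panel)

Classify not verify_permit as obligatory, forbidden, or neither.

Premise 4 is O(not reboot_node → not verify_permit), but O(not reboot_node) is not derivable from the premises, so it does not yield O(not verify_permit).
No premise or chain of K-axiom applications forces O(not verify_permit), and none forces O(verify_permit). So not verify_permit is neither obligatory nor forbidden under these norms.

Neither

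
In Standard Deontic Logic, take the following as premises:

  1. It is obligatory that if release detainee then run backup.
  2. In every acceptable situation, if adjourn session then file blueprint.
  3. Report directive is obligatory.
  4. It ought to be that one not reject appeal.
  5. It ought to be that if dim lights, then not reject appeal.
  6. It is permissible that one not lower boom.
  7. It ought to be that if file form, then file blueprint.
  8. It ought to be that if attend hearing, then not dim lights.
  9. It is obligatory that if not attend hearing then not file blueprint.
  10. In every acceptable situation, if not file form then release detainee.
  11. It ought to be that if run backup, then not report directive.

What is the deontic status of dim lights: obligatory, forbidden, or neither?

From premise 3 we have O(report_directive).
The contrapositive of premise 11 (O(run_backup → ¬report_directive)) is O(report_directive → ¬run_backup), and O(report_directive) is already established, so O(¬run_backup).
The contrapositive of premise 1 (O(release_detainee → run_backup)) is O(¬run_backup → ¬release_detainee), and O(¬run_backup) is already established, so O(¬release_detainee).
The contrapositive of premise 10 (O(¬file_form → release_detainee)) is O(¬release_detainee → file_form), and O(¬release_detainee) is already established, so O(file_form).
With premise 7, O(file_form → file_blueprint), the K-axiom yields O(file_blueprint).
The contrapositive of premise 9 (O(¬attend_hearing → ¬file_blueprint)) is O(file_blueprint → attend_hearing), and O(file_blueprint) is already established, so O(attend_hearing).
With premise 8, O(attend_hearing → ¬dim_lights), the K-axiom yields O(¬dim_lights).
Premises 2, 4, 5, 6 do not contribute to this derivation.
Thus O(¬dim_lights), which is F(dim_lights): dim_lights is forbidden.

Forbidden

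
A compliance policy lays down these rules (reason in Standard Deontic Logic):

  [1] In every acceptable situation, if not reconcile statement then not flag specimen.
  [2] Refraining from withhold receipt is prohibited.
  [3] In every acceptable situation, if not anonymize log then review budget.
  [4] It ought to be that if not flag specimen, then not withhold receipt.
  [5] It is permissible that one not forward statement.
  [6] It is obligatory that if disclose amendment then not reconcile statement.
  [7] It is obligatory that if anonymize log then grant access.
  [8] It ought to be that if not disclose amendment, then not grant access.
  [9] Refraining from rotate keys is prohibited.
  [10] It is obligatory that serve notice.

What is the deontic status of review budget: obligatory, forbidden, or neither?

Premise 2, F(¬withhold_receipt), is equivalent to O(withhold_receipt).
The contrapositive of premise 4 (O(¬flag_specimen → ¬withhold_receipt)) is O(withhold_receipt → flag_specimen), and O(withhold_receipt) is already established, so O(flag_specimen).
Premise 1, O(¬reconcile_statement → ¬flag_specimen), contraposes to O(flag_specimen → reconcile_statement); with O(flag_specimen) we get O(reconcile_statement).
The contrapositive of premise 6 (O(disclose_amendment → ¬reconcile_statement)) is O(reconcile_statement → ¬disclose_amendment), and O(reconcile_statement) is already established, so O(¬disclose_amendment).
Premise 8 is O(¬disclose_amendment → ¬grant_access); since O(¬disclose_amendment), deontic closure gives O(¬grant_access).
Premise 7, O(anonymize_log → grant_access), contraposes to O(¬grant_access → ¬anonymize_log); with O(¬grant_access) we get O(¬anonymize_log).
Applying K to premise 3 (O(¬anonymize_log → review_budget)) and O(¬anonymize_log) yields O(review_budget).
Premises 5, 9, 10 do not contribute to this derivation.
Hence review_budget is obligatory.

Obligatory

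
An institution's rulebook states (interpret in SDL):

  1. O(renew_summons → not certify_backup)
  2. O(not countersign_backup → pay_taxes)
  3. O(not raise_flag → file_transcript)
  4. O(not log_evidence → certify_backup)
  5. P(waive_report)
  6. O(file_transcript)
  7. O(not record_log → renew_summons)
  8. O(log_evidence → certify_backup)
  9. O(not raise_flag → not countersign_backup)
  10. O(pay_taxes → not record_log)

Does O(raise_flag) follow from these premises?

Yes

Premises 8 and 4 are O(log_evidence → certify_backup) and O(not log_evidence → certify_backup); every ideal world satisfies log_evidence or not log_evidence, so in either case certify_backup holds — hence O(certify_backup).
The contrapositive of premise 1 (O(renew_summons → not certify_backup)) is O(certify_backup → not renew_summons), and O(certify_backup) is already established, so O(not renew_summons).
The contrapositive of premise 7 (O(not record_log → renew_summons)) is O(not renew_summons → record_log), and O(not renew_summons) is already established, so O(record_log).
Premise 10, O(pay_taxes → not record_log), contraposes to O(record_log → not pay_taxes); with O(record_log) we get O(not pay_taxes).
The contrapositive of premise 2 (O(not countersign_backup → pay_taxes)) is O(not pay_taxes → countersign_backup), and O(not pay_taxes) is already established, so O(countersign_backup).
Premise 9, O(not raise_flag → not countersign_backup), contraposes to O(countersign_backup → raise_flag); with O(countersign_backup) we get O(raise_flag).
Premises 3, 5, 6 do not contribute to this derivation.
So O(raise_flag) follows.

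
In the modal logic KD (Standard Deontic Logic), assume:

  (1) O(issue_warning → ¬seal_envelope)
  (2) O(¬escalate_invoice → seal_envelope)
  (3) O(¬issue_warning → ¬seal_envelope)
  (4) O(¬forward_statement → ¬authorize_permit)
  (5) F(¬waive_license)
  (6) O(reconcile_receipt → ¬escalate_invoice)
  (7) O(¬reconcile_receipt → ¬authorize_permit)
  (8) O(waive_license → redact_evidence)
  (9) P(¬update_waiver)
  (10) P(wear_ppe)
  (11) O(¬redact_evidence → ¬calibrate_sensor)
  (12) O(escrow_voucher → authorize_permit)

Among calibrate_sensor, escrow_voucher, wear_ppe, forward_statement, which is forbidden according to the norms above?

By case analysis on ¬issue_warning: premise 3 gives O(¬issue_warning → ¬seal_envelope) and premise 1 gives O(issue_warning → ¬seal_envelope), so O(¬seal_envelope) either way.
Premise 2 is O(¬escalate_invoice → seal_envelope); contrapositively O(¬seal_envelope → escalate_invoice). Since O(¬seal_envelope) holds, K gives O(escalate_invoice).
Premise 6 is O(reconcile_receipt → ¬escalate_invoice); contrapositively O(escalate_invoice → ¬reconcile_receipt). Since O(escalate_invoice) holds, K gives O(¬reconcile_receipt).
With premise 7, O(¬reconcile_receipt → ¬authorize_permit), the K-axiom yields O(¬authorize_permit).
Premise 12, O(escrow_voucher → authorize_permit), contraposes to O(¬authorize_permit → ¬escrow_voucher); with O(¬authorize_permit) we get O(¬escrow_voucher).
So O(¬escrow_voucher) holds, i.e. escrow_voucher is forbidden. None of the other listed options is forbidden under the premises.

escrow_voucher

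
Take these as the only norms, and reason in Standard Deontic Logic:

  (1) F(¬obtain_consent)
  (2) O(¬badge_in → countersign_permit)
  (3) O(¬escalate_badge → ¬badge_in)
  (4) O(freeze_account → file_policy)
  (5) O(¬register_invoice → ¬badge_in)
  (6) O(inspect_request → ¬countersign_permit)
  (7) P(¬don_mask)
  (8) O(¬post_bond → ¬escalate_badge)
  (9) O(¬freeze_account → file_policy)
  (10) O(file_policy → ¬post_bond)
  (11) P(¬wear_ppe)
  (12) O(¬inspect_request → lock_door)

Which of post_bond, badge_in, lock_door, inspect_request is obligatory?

By case analysis on freeze_account: premise 4 gives O(freeze_account → file_policy) and premise 9 gives O(¬freeze_account → file_policy), so O(file_policy) either way.
Premise 10 is O(file_policy → ¬post_bond); since O(file_policy), deontic closure gives O(¬post_bond).
From O(¬post_bond) and premise 8, O(¬post_bond → ¬escalate_badge), we obtain O(¬escalate_badge).
From O(¬escalate_badge) and premise 3, O(¬escalate_badge → ¬badge_in), we obtain O(¬badge_in).
Premise 2 is O(¬badge_in → countersign_permit); since O(¬badge_in), deontic closure gives O(countersign_permit).
Premise 6 is O(inspect_request → ¬countersign_permit); contrapositively O(countersign_permit → ¬inspect_request). Since O(countersign_permit) holds, K gives O(¬inspect_request).
From O(¬inspect_request) and premise 12, O(¬inspect_request → lock_door), we obtain O(lock_door).
So O(lock_door) holds — lock_door is obligatory. None of the other listed options is made obligatory by any chain of premises.

lock_door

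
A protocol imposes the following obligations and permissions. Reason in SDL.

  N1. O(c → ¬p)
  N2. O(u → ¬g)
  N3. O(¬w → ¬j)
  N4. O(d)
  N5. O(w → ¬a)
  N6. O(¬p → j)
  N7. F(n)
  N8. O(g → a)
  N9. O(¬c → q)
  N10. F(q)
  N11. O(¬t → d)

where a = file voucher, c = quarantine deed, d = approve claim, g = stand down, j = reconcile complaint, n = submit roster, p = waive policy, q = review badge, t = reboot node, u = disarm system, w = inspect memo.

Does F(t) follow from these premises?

No

Premise 11 is O(¬t → d); even if O(d) held, inferring O(¬t) would be affirming the consequent — invalid.
No other premise forces O(¬t). An ideal world satisfying every premise can still have t true, so F(t) is not derivable.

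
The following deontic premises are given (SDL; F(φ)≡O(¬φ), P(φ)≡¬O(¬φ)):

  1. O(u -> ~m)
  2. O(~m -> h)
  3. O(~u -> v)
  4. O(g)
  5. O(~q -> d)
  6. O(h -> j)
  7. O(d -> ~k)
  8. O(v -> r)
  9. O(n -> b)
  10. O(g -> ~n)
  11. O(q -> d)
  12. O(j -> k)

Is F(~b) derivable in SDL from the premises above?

No

Premise 9 is O(n -> b), but O(n) is not derivable from the premises, so it does not yield O(b).
No other premise forces O(b). An ideal world satisfying every premise can still have ~b true, so F(~b) is not derivable.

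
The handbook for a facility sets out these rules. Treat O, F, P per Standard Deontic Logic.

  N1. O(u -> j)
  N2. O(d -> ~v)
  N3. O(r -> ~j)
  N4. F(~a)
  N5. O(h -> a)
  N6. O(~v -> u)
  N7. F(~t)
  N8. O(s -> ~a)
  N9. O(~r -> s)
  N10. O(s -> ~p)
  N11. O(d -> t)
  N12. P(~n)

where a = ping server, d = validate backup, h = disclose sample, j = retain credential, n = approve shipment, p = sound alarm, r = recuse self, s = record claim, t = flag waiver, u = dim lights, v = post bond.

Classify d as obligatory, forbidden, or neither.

F(~a) at premise 4 means O(a).
Premise 8 is O(s -> ~a); contrapositively O(a -> ~s). Since O(a) holds, K gives O(~s).
The contrapositive of premise 9 (O(~r -> s)) is O(~s -> r), and O(~s) is already established, so O(r).
Premise 3 is O(r -> ~j); since O(r), deontic closure gives O(~j).
Premise 1, O(u -> j), contraposes to O(~j -> ~u); with O(~j) we get O(~u).
The contrapositive of premise 6 (O(~v -> u)) is O(~u -> v), and O(~u) is already established, so O(v).
Premise 2, O(d -> ~v), contraposes to O(v -> ~d); with O(v) we get O(~d).
Premises 5, 7, 10, 11, 12 do not contribute to this derivation.
Thus O(~d), which is F(d): d is forbidden.

Forbidden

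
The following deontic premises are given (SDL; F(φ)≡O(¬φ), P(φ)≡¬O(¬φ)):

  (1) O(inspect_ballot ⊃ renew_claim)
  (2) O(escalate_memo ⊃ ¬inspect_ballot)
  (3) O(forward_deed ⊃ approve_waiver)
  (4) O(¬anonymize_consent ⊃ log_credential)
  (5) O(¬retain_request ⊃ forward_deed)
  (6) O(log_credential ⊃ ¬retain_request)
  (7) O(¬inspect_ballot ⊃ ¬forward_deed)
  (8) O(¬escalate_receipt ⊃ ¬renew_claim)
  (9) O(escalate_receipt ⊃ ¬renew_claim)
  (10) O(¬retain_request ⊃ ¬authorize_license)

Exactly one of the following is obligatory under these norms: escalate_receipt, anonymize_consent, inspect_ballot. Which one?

anonymize_consent

Premises 9 and 8 cover both cases: O(escalate_receipt ⊃ ¬renew_claim) and O(¬escalate_receipt ⊃ ¬renew_claim). Since escalate_receipt ∨ ¬escalate_receipt is a tautology, O(¬renew_claim) follows.
The contrapositive of premise 1 (O(inspect_ballot ⊃ renew_claim)) is O(¬renew_claim ⊃ ¬inspect_ballot), and O(¬renew_claim) is already established, so O(¬inspect_ballot).
With premise 7, O(¬inspect_ballot ⊃ ¬forward_deed), the K-axiom yields O(¬forward_deed).
Premise 5 is O(¬retain_request ⊃ forward_deed); contrapositively O(¬forward_deed ⊃ retain_request). Since O(¬forward_deed) holds, K gives O(retain_request).
Premise 6 is O(log_credential ⊃ ¬retain_request); contrapositively O(retain_request ⊃ ¬log_credential). Since O(retain_request) holds, K gives O(¬log_credential).
Premise 4 is O(¬anonymize_consent ⊃ log_credential); contrapositively O(¬log_credential ⊃ anonymize_consent). Since O(¬log_credential) holds, K gives O(anonymize_consent).
So O(anonymize_consent) holds — anonymize_consent is obligatory. None of the other listed options is made obligatory by any chain of premises.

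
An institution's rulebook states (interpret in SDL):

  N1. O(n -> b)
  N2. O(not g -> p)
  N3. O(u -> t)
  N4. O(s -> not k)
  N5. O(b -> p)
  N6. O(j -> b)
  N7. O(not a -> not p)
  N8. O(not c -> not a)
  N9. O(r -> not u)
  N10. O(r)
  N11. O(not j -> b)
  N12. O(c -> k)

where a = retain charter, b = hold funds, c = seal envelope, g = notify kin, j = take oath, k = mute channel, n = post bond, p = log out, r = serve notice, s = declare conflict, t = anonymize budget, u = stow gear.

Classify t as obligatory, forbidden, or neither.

Premise 3 is O(u -> t), but O(u) is not derivable from the premises, so it does not yield O(t).
No premise or chain of K-axiom applications forces O(t), and none forces O(not t). So t is neither obligatory nor forbidden under these norms.

Neither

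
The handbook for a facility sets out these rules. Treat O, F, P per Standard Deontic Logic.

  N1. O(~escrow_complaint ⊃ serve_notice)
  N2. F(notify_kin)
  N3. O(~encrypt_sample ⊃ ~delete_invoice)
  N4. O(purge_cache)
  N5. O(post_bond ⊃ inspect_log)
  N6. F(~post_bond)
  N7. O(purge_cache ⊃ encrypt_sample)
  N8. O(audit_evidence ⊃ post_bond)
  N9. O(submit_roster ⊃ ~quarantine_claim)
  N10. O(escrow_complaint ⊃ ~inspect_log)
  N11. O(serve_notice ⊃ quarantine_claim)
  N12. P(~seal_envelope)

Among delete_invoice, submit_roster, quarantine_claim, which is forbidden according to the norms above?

F(~post_bond) at premise 6 means O(post_bond).
From O(post_bond) and premise 5, O(post_bond ⊃ inspect_log), we obtain O(inspect_log).
The contrapositive of premise 10 (O(escrow_complaint ⊃ ~inspect_log)) is O(inspect_log ⊃ ~escrow_complaint), and O(inspect_log) is already established, so O(~escrow_complaint).
Applying K to premise 1 (O(~escrow_complaint ⊃ serve_notice)) and O(~escrow_complaint) yields O(serve_notice).
Premise 11 is O(serve_notice ⊃ quarantine_claim); since O(serve_notice), deontic closure gives O(quarantine_claim).
Premise 9 is O(submit_roster ⊃ ~quarantine_claim); contrapositively O(quarantine_claim ⊃ ~submit_roster). Since O(quarantine_claim) holds, K gives O(~submit_roster).
So O(~submit_roster) holds, i.e. submit_roster is forbidden. None of the other listed options is forbidden under the premises.

submit_roster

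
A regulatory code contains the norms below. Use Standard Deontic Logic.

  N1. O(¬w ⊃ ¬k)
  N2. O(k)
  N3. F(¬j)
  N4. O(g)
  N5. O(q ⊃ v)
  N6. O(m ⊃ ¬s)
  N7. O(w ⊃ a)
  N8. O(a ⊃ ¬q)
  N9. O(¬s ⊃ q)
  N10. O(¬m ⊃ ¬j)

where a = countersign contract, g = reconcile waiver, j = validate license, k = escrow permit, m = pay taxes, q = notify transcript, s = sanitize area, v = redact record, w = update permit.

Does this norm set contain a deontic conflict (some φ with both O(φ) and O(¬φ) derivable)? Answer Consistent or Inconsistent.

From premise 2 we have O(k).
The contrapositive of premise 1 (O(¬w ⊃ ¬k)) is O(k ⊃ w), and O(k) is already established, so O(w).
With premise 7, O(w ⊃ a), the K-axiom yields O(a).
With premise 8, O(a ⊃ ¬q), the K-axiom yields O(¬q).
Premise 9 is O(¬s ⊃ q); contrapositively O(¬q ⊃ s). Since O(¬q) holds, K gives O(s).
The contrapositive of premise 6 (O(m ⊃ ¬s)) is O(s ⊃ ¬m), and O(s) is already established, so O(¬m).
Premise 10 is O(¬m ⊃ ¬j); since O(¬m), deontic closure gives O(¬j).
However, F(¬j) at premise 3 amounts to O(j).
We now have both O(¬j) and O(j) — j is simultaneously obligatory and forbidden, violating the D-axiom.

Inconsistent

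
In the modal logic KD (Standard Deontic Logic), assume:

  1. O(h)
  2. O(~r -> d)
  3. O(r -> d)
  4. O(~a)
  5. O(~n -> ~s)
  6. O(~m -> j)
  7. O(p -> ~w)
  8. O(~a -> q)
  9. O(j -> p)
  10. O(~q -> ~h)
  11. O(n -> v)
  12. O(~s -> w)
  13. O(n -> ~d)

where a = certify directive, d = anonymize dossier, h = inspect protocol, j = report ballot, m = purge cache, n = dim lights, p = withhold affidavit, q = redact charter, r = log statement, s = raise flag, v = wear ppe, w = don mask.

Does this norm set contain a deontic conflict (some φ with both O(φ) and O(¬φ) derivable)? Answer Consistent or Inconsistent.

Consistent

Premise 10 is O(~q -> ~h), but O(~q) is not derivable from the premises, so it does not yield O(~h).
So O(~h) is not derivable, and the apparent clash with O(h) does not arise.
A world satisfying every obligation exists (e.g. a=false, d=true, h=true, j=false, m=true, n=false, p=false, q=true, r=false, s=false, v=false, w=true); no atom is both obligatory and forbidden, so the set is consistent.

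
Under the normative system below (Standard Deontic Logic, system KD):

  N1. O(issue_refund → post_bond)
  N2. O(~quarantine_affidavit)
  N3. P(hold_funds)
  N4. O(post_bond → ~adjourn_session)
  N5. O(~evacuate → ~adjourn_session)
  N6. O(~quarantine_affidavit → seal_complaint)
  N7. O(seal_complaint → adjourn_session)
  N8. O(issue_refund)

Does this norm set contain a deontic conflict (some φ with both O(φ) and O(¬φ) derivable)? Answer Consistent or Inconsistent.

From premise 8 we have O(issue_refund).
Premise 1 is O(issue_refund → post_bond); since O(issue_refund), deontic closure gives O(post_bond).
From O(post_bond) and premise 4, O(post_bond → ~adjourn_session), we obtain O(~adjourn_session).
Premise 7, O(seal_complaint → adjourn_session), contraposes to O(~adjourn_session → ~seal_complaint); with O(~adjourn_session) we get O(~seal_complaint).
Premise 6, O(~quarantine_affidavit → seal_complaint), contraposes to O(~seal_complaint → quarantine_affidavit); with O(~seal_complaint) we get O(quarantine_affidavit).
But premise 2 directly asserts O(~quarantine_affidavit).
We now have both O(quarantine_affidavit) and O(~quarantine_affidavit) — quarantine_affidavit is simultaneously obligatory and forbidden, violating the D-axiom.

Inconsistent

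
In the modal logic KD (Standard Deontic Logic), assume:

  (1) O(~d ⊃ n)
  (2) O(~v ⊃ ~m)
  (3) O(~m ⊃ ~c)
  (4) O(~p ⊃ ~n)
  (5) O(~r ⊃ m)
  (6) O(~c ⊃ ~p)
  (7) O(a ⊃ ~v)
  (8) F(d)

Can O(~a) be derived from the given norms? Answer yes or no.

Premise 8 is F(d), i.e. O(~d).
Applying K to premise 1 (O(~d ⊃ n)) and O(~d) yields O(n).
The contrapositive of premise 4 (O(~p ⊃ ~n)) is O(n ⊃ p), and O(n) is already established, so O(p).
Premise 6 is O(~c ⊃ ~p); contrapositively O(p ⊃ c). Since O(p) holds, K gives O(c).
The contrapositive of premise 3 (O(~m ⊃ ~c)) is O(c ⊃ m), and O(c) is already established, so O(m).
Premise 2 is O(~v ⊃ ~m); contrapositively O(m ⊃ v). Since O(m) holds, K gives O(v).
Premise 7, O(a ⊃ ~v), contraposes to O(v ⊃ ~a); with O(v) we get O(~a).
Premise 5 does not contribute to this derivation.
So O(~a) follows.

Yes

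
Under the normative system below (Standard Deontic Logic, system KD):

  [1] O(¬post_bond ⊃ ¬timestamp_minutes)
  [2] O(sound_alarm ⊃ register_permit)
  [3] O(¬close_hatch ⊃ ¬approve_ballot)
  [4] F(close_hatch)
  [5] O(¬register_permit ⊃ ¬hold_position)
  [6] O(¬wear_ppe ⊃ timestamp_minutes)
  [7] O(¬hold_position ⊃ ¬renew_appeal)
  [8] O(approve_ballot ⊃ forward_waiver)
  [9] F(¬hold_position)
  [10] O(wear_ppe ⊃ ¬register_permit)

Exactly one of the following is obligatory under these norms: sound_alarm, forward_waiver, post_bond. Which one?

Premise 9, F(¬hold_position), is equivalent to O(hold_position).
Premise 5 is O(¬register_permit ⊃ ¬hold_position); contrapositively O(hold_position ⊃ register_permit). Since O(hold_position) holds, K gives O(register_permit).
The contrapositive of premise 10 (O(wear_ppe ⊃ ¬register_permit)) is O(register_permit ⊃ ¬wear_ppe), and O(register_permit) is already established, so O(¬wear_ppe).
Applying K to premise 6 (O(¬wear_ppe ⊃ timestamp_minutes)) and O(¬wear_ppe) yields O(timestamp_minutes).
Premise 1, O(¬post_bond ⊃ ¬timestamp_minutes), contraposes to O(timestamp_minutes ⊃ post_bond); with O(timestamp_minutes) we get O(post_bond).
So O(post_bond) holds — post_bond is obligatory. None of the other listed options is made obligatory by any chain of premises.

post_bond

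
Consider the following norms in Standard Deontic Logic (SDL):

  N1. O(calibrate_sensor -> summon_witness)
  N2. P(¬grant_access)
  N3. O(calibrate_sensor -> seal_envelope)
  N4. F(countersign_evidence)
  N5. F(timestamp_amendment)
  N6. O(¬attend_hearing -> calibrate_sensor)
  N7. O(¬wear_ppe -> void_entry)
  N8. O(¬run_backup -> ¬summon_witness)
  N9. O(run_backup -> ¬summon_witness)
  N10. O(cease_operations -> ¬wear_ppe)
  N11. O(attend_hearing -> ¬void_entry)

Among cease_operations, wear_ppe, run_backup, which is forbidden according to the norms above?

By case analysis on ¬run_backup: premise 8 gives O(¬run_backup -> ¬summon_witness) and premise 9 gives O(run_backup -> ¬summon_witness), so O(¬summon_witness) either way.
Premise 1 is O(calibrate_sensor -> summon_witness); contrapositively O(¬summon_witness -> ¬calibrate_sensor). Since O(¬summon_witness) holds, K gives O(¬calibrate_sensor).
The contrapositive of premise 6 (O(¬attend_hearing -> calibrate_sensor)) is O(¬calibrate_sensor -> attend_hearing), and O(¬calibrate_sensor) is already established, so O(attend_hearing).
With premise 11, O(attend_hearing -> ¬void_entry), the K-axiom yields O(¬void_entry).
Premise 7, O(¬wear_ppe -> void_entry), contraposes to O(¬void_entry -> wear_ppe); with O(¬void_entry) we get O(wear_ppe).
Premise 10 is O(cease_operations -> ¬wear_ppe); contrapositively O(wear_ppe -> ¬cease_operations). Since O(wear_ppe) holds, K gives O(¬cease_operations).
So O(¬cease_operations) holds, i.e. cease_operations is forbidden. None of the other listed options is forbidden under the premises.

cease_operations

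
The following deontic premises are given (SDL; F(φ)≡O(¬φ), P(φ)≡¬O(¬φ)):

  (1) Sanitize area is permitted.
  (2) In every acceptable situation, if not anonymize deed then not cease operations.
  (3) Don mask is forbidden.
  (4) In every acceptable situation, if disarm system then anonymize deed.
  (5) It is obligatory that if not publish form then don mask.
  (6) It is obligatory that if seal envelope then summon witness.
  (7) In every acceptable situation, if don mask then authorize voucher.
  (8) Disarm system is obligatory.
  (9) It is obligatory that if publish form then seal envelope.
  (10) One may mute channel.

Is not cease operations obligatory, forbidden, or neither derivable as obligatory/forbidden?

Neither

Premise 2 is O(¬anonymize_deed → ¬cease_operations), but O(¬anonymize_deed) is not derivable from the premises, so it does not yield O(¬cease_operations).
No premise or chain of K-axiom applications forces O(¬cease_operations), and none forces O(cease_operations). So ¬cease_operations is neither obligatory nor forbidden under these norms.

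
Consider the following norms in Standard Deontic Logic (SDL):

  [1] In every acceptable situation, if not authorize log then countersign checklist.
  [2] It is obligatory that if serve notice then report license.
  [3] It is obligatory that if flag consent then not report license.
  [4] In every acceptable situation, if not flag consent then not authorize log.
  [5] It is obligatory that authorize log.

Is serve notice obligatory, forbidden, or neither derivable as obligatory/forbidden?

Forbidden

Premise 5 states O(authorize_log) outright.
Premise 4 is O(¬flag_consent → ¬authorize_log); contrapositively O(authorize_log → flag_consent). Since O(authorize_log) holds, K gives O(flag_consent).
Premise 3 is O(flag_consent → ¬report_license); since O(flag_consent), deontic closure gives O(¬report_license).
Premise 2, O(serve_notice → report_license), contraposes to O(¬report_license → ¬serve_notice); with O(¬report_license) we get O(¬serve_notice).
Premise 1 does not contribute to this derivation.
Thus O(¬serve_notice), which is F(serve_notice): serve_notice is forbidden.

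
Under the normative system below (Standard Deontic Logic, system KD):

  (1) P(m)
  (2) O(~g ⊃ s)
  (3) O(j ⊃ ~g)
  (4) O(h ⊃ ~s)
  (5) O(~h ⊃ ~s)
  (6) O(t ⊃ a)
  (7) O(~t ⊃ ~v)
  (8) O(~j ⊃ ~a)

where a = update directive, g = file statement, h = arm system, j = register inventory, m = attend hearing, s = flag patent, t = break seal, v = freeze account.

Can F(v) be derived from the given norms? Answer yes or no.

Yes

Premises 5 and 4 cover both cases: O(~h ⊃ ~s) and O(h ⊃ ~s). Since ~h ∨ h is a tautology, O(~s) follows.
Premise 2 is O(~g ⊃ s); contrapositively O(~s ⊃ g). Since O(~s) holds, K gives O(g).
Premise 3 is O(j ⊃ ~g); contrapositively O(g ⊃ ~j). Since O(g) holds, K gives O(~j).
Premise 8 is O(~j ⊃ ~a); since O(~j), deontic closure gives O(~a).
Premise 6, O(t ⊃ a), contraposes to O(~a ⊃ ~t); with O(~a) we get O(~t).
With premise 7, O(~t ⊃ ~v), the K-axiom yields O(~v).
Premise 1 does not contribute to this derivation.
So O(~v) holds, i.e. F(v). The claim follows.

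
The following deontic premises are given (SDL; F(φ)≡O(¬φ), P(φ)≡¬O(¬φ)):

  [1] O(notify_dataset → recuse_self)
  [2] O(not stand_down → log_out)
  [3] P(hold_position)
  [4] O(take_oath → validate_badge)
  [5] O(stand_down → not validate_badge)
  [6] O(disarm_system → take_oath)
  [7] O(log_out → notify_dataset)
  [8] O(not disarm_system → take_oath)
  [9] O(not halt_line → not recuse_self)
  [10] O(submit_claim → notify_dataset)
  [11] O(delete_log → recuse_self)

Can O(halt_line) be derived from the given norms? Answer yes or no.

Yes

By case analysis on not disarm_system: premise 8 gives O(not disarm_system → take_oath) and premise 6 gives O(disarm_system → take_oath), so O(take_oath) either way.
Premise 4 is O(take_oath → validate_badge); since O(take_oath), deontic closure gives O(validate_badge).
Premise 5 is O(stand_down → not validate_badge); contrapositively O(validate_badge → not stand_down). Since O(validate_badge) holds, K gives O(not stand_down).
With premise 2, O(not stand_down → log_out), the K-axiom yields O(log_out).
Premise 7 is O(log_out → notify_dataset); since O(log_out), deontic closure gives O(notify_dataset).
With premise 1, O(notify_dataset → recuse_self), the K-axiom yields O(recuse_self).
Premise 9 is O(not halt_line → not recuse_self); contrapositively O(recuse_self → halt_line). Since O(recuse_self) holds, K gives O(halt_line).
Premises 3, 10, 11 do not contribute to this derivation.
So O(halt_line) follows.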